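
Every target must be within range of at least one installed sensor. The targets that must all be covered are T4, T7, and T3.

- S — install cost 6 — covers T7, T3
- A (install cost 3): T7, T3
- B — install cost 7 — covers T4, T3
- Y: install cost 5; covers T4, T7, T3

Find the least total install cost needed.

This is a weighted set-cover instance.
The greedy cost-per-new-target heuristic would pick A and Y for 8, but a cheaper cover exists.
Y alone covers T4, T7, T3 — every target.
Total install cost: 5.
No cover costs less than 5.

5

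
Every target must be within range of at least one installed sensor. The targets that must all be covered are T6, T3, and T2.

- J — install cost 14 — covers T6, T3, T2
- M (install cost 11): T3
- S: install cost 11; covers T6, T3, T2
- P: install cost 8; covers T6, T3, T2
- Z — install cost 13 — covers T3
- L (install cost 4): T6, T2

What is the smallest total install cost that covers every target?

This is an integer covering problem.
The greedy cost-per-new-target heuristic would pick L and P for 12, but a cheaper cover exists.
P alone covers T6, T3, T2 — every target.
Total install cost: 8.
No cover costs less than 8.

8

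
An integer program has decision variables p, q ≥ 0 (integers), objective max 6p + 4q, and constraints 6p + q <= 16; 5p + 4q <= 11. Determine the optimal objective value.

12

Relaxing integrality, the LP optimum is 13.20 at (p,q) = (2.2, 0), which is not an integer point.
(p,q)=(2,0): 6·2+1·0=12≤16, 5·2+4·0=10≤11, objective 12.
(p,q)=(1,1): 6·1+1·1=7≤16, 5·1+4·1=9≤11, objective 10.
(p,q)=(1,0): 6·1+1·0=6≤16, 5·1+4·0=5≤11, objective 6.
Maximum is 12 at (p,q)=(2,0).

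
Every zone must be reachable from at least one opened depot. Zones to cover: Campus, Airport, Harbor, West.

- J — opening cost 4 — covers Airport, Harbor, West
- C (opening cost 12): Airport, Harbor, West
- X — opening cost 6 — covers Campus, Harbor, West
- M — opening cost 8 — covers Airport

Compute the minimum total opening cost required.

10

Choose J and X: together they cover Campus, Airport, Harbor, West — every zone.
Total opening cost: 4 + 6 = 10.
No cover costs less than 10.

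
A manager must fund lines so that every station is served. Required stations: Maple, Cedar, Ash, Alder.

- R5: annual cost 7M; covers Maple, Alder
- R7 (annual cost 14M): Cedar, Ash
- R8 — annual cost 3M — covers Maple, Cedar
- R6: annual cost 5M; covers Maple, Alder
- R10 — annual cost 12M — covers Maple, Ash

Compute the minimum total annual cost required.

This is an integer covering problem.
The greedy cost-per-new-station heuristic would pick R8, R6, and R10 for 20, but a cheaper cover exists.
Choose R7 and R6: together they cover Maple, Cedar, Ash, Alder — every station.
Total annual cost: 14 + 5 = 19.
No cover costs less than 19.

19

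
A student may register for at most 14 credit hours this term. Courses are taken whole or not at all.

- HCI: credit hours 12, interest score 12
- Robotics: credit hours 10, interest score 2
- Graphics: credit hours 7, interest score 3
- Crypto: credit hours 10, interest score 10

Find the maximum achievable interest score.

HCI: credit hours 12 ≤ 14, interest score 12.
Graphics: credit hours 7 ≤ 14, interest score 3.
Crypto: credit hours 10 ≤ 14, interest score 10.
Best is HCI with total interest score 12.

12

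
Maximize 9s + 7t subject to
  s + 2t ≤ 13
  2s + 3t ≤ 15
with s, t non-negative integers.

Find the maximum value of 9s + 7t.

Relaxing integrality, the LP optimum is 67.50 at (s,t) = (7.5, 0), which is not an integer point.
(s,t)=(7,0): 1·7+2·0=7≤13, 2·7+3·0=14≤15, objective 63.
(s,t)=(6,1): 1·6+2·1=8≤13, 2·6+3·1=15≤15, objective 61.
The best lattice point is (7,0), giving 63.

63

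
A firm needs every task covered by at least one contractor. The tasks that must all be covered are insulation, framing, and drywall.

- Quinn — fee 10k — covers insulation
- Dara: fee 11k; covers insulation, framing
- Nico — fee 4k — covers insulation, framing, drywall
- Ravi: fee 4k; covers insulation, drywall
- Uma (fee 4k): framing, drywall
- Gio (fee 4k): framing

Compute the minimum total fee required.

Nico alone covers insulation, framing, drywall — every task.
Total fee: 4.
No cover costs less than 4.

4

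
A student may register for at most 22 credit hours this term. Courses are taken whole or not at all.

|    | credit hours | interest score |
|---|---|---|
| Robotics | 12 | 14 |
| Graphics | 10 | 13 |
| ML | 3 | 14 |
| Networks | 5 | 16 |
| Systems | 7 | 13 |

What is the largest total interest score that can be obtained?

Take Robotics, ML, and Networks: credit hours 12 + 3 + 5 = 20 ≤ 22, interest score 14 + 14 + 16 = 44.
No other feasible combination does better.

44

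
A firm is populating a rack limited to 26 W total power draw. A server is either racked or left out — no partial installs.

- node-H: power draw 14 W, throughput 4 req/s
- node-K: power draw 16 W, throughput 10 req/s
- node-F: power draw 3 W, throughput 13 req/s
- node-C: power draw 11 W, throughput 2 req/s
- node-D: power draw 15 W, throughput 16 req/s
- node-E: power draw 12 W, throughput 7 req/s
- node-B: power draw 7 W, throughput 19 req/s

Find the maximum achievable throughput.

Allowing fractional choices, the relaxed optimum would be about 48.6, but servers are indivisible.
node-K + node-F + node-B: power draw 16 + 3 + 7 = 26 ≤ 26, throughput 10 + 13 + 19 = 42.
node-F + node-D + node-B: power draw 3 + 15 + 7 = 25 ≤ 26, throughput 13 + 16 + 19 = 48.
Best is node-F, node-D, and node-B with total throughput 48.

48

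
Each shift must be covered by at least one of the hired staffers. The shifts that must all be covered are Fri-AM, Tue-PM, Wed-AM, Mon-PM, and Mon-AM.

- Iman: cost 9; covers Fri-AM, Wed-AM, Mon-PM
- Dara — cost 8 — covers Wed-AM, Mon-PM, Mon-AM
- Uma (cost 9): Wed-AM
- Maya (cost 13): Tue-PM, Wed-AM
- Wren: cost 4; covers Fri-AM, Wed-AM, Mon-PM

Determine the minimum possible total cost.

This is a weighted set-cover instance.
Choose Dara, Maya, and Wren: together they cover Fri-AM, Tue-PM, Wed-AM, Mon-PM, Mon-AM — every shift.
Total cost: 8 + 13 + 4 = 25.
No cover costs less than 25.

25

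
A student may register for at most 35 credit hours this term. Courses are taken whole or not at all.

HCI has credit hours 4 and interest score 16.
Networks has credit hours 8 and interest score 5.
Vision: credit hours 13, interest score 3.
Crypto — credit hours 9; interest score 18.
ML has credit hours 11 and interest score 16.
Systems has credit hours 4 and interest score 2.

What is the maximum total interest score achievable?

Treat it as a binary knapsack problem.
Allowing fractional choices, the relaxed optimum would be about 56.5, but courses are indivisible.
HCI + Networks + Crypto + ML: credit hours 4 + 8 + 9 + 11 = 32 ≤ 35, interest score 16 + 5 + 18 + 16 = 55.
HCI + Crypto + ML + Systems: credit hours 4 + 9 + 11 + 4 = 28 ≤ 35, interest score 16 + 18 + 16 + 2 = 52.
Best is HCI, Networks, Crypto, and ML with total interest score 55.

55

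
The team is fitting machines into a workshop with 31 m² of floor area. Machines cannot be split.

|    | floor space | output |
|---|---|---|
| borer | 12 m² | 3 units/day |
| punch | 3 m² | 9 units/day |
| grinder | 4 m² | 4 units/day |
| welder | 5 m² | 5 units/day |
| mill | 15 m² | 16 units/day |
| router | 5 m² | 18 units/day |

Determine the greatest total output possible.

Allowing fractional choices, the relaxed optimum would be about 51.0, but machines are indivisible.
punch + grinder + mill + router: floor space 3 + 4 + 15 + 5 = 27 ≤ 31, output 9 + 4 + 16 + 18 = 47.
punch + mill + router: floor space 3 + 15 + 5 = 23 ≤ 31, output 9 + 16 + 18 = 43.
punch + welder + mill + router: floor space 3 + 5 + 15 + 5 = 28 ≤ 31, output 9 + 5 + 16 + 18 = 48.
Best is punch, welder, mill, and router with total output 48.

48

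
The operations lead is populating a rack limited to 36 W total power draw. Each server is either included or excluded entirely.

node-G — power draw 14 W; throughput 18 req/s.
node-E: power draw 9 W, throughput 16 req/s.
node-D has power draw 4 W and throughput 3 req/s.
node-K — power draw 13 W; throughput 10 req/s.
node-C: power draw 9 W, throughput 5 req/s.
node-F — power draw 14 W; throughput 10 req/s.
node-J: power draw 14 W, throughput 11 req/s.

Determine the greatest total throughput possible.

Allowing fractional choices, the relaxed optimum would be about 44.2, but servers are indivisible.
node-G + node-E + node-C: power draw 14 + 9 + 9 = 32 ≤ 36, throughput 18 + 16 + 5 = 39.
node-G + node-E + node-K: power draw 14 + 9 + 13 = 36 ≤ 36, throughput 18 + 16 + 10 = 44.
node-G + node-E + node-D + node-C: power draw 14 + 9 + 4 + 9 = 36 ≤ 36, throughput 18 + 16 + 3 + 5 = 42.
Best is node-G, node-E, and node-K with total throughput 44.

44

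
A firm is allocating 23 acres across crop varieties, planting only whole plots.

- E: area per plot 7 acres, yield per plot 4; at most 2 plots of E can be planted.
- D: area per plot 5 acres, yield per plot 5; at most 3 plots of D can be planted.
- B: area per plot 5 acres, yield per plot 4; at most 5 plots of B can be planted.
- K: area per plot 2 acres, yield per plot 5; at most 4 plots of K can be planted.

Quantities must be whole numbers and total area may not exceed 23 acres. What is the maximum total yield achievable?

35

3×D and 4×K: area 23 ≤ 23, yield 3·5 + 4·5 = 35.
2×D, 1×B, and 4×K: area 23 ≤ 23, yield 2·5 + 1·4 + 4·5 = 34.
Best is 35.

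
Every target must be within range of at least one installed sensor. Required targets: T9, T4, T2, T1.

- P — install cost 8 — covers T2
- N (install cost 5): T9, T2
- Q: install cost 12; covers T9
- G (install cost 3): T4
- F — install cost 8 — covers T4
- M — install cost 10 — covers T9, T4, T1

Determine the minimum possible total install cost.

15

Choose N and M: together they cover T9, T4, T2, T1 — every target.
Total install cost: 5 + 10 = 15.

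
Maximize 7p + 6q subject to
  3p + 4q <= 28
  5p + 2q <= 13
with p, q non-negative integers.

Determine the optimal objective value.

(p,q)=(0,6) is feasible, giving 36.
(p,q)=(0,5) is feasible, giving 30.
The best lattice point is (0,6), giving 36.

36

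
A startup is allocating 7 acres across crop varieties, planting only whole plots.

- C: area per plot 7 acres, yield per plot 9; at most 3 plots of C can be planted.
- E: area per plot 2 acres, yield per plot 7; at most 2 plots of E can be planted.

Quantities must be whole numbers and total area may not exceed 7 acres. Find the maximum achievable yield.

14

Take 2×E: area 4 ≤ 7, yield 2·7 = 14.
E has the best ratio (7/2) and is taken to its limit of 2; remaining capacity is filled optimally with the others.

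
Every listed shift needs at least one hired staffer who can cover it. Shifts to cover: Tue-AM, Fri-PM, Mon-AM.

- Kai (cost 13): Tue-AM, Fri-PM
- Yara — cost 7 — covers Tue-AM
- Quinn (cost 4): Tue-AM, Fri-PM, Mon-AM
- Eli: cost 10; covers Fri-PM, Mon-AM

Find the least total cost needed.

Quinn alone covers Tue-AM, Fri-PM, Mon-AM — every shift.
Total cost: 4.
No cover costs less than 4.

4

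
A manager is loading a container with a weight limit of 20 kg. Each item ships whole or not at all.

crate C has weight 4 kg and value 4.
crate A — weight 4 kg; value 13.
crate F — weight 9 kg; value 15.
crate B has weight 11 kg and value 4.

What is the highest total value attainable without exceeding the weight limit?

32

Take crate C, crate A, and crate F: weight 4 + 4 + 9 = 17 ≤ 20, value 4 + 13 + 15 = 32.
No other feasible combination does better.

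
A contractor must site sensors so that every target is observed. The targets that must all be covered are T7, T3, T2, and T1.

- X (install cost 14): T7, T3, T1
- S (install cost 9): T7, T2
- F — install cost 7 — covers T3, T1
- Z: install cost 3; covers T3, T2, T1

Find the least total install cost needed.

12

Choose S and Z: together they cover T7, T3, T2, T1 — every target.
Total install cost: 9 + 3 = 12.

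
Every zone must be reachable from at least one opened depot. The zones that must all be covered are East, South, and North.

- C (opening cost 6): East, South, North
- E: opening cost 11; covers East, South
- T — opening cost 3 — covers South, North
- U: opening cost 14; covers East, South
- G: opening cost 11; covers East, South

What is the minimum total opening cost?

This is an integer covering problem.
C alone covers East, South, North — every zone.
Total opening cost: 6.

6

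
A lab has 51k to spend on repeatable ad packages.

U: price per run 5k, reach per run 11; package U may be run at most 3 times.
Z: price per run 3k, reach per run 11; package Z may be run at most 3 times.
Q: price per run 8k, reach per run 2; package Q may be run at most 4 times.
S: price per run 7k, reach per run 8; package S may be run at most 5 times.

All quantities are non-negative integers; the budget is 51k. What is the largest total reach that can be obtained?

Z has the best ratio (11/3); taking only Z gives at most 3×11 = 33 (stopped by the supply cap of 3).
Mixing does better — 3×U, 3×Z, and 3×S: price 45 ≤ 51, reach 3·11 + 3·11 + 3·8 = 90.

90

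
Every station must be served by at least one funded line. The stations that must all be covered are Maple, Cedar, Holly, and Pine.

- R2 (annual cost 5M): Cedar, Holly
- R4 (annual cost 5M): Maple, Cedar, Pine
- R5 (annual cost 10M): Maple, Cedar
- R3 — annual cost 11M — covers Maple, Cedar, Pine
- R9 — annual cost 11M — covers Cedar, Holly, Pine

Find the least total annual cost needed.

This is a weighted set-cover instance.
Choose R2 and R4: together they cover Maple, Cedar, Holly, Pine — every station.
Total annual cost: 5 + 5 = 10.
No cover costs less than 10.

10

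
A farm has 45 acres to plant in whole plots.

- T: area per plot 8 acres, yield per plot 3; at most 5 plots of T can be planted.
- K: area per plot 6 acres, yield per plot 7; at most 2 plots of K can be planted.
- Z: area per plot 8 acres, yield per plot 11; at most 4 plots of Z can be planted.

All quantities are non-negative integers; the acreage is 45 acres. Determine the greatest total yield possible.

58

1×K and 4×Z: area 38 ≤ 45, yield 1·7 + 4·11 = 51.
2×K and 4×Z: area 44 ≤ 45, yield 2·7 + 4·11 = 58.
Best is 58.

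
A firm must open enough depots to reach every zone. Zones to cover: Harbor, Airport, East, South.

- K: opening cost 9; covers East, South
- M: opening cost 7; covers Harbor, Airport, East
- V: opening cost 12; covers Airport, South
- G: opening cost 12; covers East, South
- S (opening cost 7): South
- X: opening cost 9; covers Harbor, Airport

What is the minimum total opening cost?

14

Choose M and S: together they cover Harbor, Airport, East, South — every zone.
Total opening cost: 7 + 7 = 14.
No cover costs less than 14.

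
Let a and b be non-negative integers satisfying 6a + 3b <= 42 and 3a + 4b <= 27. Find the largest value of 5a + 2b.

35

(a,b)=(7,0): 6·7+3·0=42≤42, 3·7+4·0=21≤27, objective 35.
(a,b)=(6,1): 6·6+3·1=39≤42, 3·6+4·1=22≤27, objective 32.
The best lattice point is (7,0), giving 35.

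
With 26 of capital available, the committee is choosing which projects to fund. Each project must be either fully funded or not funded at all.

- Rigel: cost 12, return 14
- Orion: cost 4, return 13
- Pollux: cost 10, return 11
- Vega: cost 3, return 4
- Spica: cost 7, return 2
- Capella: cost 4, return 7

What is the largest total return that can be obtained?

Rigel + Orion + Pollux: cost 12 + 4 + 10 = 26 ≤ 26, return 14 + 13 + 11 = 38.
Rigel + Orion + Vega + Capella: cost 12 + 4 + 3 + 4 = 23 ≤ 26, return 14 + 13 + 4 + 7 = 38.
The maximum return is 38; one optimal choice is Rigel, Orion, Vega, and Capella.

38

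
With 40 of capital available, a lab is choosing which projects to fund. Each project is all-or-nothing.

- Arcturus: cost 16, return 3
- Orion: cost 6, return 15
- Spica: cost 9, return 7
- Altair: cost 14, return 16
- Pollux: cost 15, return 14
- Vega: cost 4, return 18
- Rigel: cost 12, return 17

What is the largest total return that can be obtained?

Treat it as a binary knapsack problem.
Take Orion, Altair, Vega, and Rigel: cost 6 + 14 + 4 + 12 = 36 ≤ 40, return 15 + 16 + 18 + 17 = 66.
No other feasible combination does better.

66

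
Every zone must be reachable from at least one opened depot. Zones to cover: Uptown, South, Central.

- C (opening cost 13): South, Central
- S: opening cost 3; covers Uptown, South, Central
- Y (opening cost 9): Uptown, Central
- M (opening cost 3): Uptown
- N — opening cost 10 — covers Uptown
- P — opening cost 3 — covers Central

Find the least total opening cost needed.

3

S alone covers Uptown, South, Central — every zone.
Total opening cost: 3.
No cover costs less than 3.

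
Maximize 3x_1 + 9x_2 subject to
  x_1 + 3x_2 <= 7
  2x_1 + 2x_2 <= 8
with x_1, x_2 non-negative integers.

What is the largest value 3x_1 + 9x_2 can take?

21

(x_1,x_2)=(1,2): 1·1+3·2=7≤7, 2·1+2·2=6≤8, objective 21.
(x_1,x_2)=(0,2): 1·0+3·2=6≤7, 2·0+2·2=4≤8, objective 18.
(x_1,x_2)=(2,1): 1·2+3·1=5≤7, 2·2+2·1=6≤8, objective 15.
No feasible integer point exceeds 21.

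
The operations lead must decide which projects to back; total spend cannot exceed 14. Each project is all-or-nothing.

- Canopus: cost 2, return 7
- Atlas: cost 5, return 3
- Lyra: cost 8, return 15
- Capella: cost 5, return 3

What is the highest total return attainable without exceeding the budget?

Treat it as a binary knapsack problem.
Atlas + Lyra: cost 5 + 8 = 13 ≤ 14, return 3 + 15 = 18.
Lyra + Capella: cost 8 + 5 = 13 ≤ 14, return 15 + 3 = 18.
Canopus + Lyra: cost 2 + 8 = 10 ≤ 14, return 7 + 15 = 22.
Best is Canopus and Lyra with total return 22.

22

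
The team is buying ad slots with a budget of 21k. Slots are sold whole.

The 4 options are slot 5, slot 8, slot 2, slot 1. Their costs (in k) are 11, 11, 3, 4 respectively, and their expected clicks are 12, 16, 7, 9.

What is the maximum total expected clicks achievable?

32

Allowing fractional choices, the relaxed optimum would be about 35.3, but ad slots are indivisible.
slot 8 + slot 1: cost 11 + 4 = 15 ≤ 21, expected clicks 16 + 9 = 25.
slot 5 + slot 2 + slot 1: cost 11 + 3 + 4 = 18 ≤ 21, expected clicks 12 + 7 + 9 = 28.
slot 8 + slot 2 + slot 1: cost 11 + 3 + 4 = 18 ≤ 21, expected clicks 16 + 7 + 9 = 32.
Best is slot 8, slot 2, and slot 1 with total expected clicks 32.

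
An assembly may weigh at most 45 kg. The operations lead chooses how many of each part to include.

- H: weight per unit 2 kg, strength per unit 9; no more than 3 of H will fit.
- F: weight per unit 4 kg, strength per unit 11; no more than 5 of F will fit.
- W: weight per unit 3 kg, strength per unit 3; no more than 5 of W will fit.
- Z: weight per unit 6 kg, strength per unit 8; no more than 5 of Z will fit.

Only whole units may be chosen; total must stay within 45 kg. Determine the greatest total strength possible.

106

Take 3×H, 5×F, and 3×Z: weight 44 ≤ 45, strength 3·9 + 5·11 + 3·8 = 106.
H has the best ratio (9/2) and is taken to its limit of 3; remaining capacity is filled optimally with the others.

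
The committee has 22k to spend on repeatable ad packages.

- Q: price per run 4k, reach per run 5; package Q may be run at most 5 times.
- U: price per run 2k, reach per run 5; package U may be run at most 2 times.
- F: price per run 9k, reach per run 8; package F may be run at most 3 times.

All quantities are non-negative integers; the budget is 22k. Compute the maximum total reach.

This is a bounded integer knapsack.
U has the best ratio (5/2); taking only U gives at most 2×5 = 10 (stopped by the supply cap of 2).
Mixing does better — 4×Q and 2×U: price 20 ≤ 22, reach 4·5 + 2·5 = 30.

30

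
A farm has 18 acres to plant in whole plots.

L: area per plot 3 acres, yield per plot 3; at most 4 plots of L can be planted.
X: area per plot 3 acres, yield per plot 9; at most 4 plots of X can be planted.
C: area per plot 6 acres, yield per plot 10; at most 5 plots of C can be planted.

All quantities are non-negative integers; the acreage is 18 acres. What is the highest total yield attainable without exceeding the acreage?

46

This is a bounded integer knapsack.
4×X and 1×C: area 18 ≤ 18, yield 4·9 + 1·10 = 46.
2×L and 4×X: area 18 ≤ 18, yield 2·3 + 4·9 = 42.
Best is 46.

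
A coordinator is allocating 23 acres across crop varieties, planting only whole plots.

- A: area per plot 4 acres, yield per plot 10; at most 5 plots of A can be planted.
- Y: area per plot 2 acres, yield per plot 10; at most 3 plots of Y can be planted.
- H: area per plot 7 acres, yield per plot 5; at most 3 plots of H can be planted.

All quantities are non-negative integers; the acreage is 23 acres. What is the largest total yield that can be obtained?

Y has the best ratio (10/2); taking only Y gives at most 3×10 = 30 (stopped by the supply cap of 3).
Mixing does better — 4×A and 3×Y: area 22 ≤ 23, yield 4·10 + 3·10 = 70.

70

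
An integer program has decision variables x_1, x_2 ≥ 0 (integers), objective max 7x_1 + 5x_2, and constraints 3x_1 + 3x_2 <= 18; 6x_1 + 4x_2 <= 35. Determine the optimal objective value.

The continuous relaxation peaks at (5.5, 0.5) with value 41.00; rounding to a feasible lattice point costs some objective.
(x_1,x_2)=(5,1): 3·5+3·1=18≤18, 6·5+4·1=34≤35, objective 40.
(x_1,x_2)=(4,2): 3·4+3·2=18≤18, 6·4+4·2=32≤35, objective 38.
Maximum is 40 at (x_1,x_2)=(5,1).

40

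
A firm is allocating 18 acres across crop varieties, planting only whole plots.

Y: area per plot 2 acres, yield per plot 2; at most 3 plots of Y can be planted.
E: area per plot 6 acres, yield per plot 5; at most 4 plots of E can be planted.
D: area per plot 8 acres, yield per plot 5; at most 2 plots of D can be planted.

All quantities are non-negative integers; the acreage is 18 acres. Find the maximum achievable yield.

Take 3×Y and 2×E: area 18 ≤ 18, yield 3·2 + 2·5 = 16.
Y has the best ratio (2/2) and is taken to its limit of 3; remaining capacity is filled optimally with the others.

16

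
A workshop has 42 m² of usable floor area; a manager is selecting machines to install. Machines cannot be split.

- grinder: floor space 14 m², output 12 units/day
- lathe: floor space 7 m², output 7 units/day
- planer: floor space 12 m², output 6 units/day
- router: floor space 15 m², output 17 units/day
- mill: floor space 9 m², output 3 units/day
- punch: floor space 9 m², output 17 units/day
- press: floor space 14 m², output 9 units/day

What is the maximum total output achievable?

46

Allowing fractional choices, the relaxed optimum would be about 50.4, but machines are indivisible.
grinder + router + punch: floor space 14 + 15 + 9 = 38 ≤ 42, output 12 + 17 + 17 = 46.
lathe + router + mill + punch: floor space 7 + 15 + 9 + 9 = 40 ≤ 42, output 7 + 17 + 3 + 17 = 44.
router + punch + press: floor space 15 + 9 + 14 = 38 ≤ 42, output 17 + 17 + 9 = 43.
Best is grinder, router, and punch with total output 46.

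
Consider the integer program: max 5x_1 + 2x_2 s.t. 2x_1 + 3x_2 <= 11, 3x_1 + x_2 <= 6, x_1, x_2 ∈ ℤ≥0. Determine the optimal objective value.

(x_1,x_2)=(1,3): 2·1+3·3=11≤11, 3·1+1·3=6≤6, objective 11.
(x_1,x_2)=(1,2): 2·1+3·2=8≤11, 3·1+1·2=5≤6, objective 9.
(x_1,x_2)=(0,3): 2·0+3·3=9≤11, 3·0+1·3=3≤6, objective 6.
The best lattice point is (1,3), giving 11.

11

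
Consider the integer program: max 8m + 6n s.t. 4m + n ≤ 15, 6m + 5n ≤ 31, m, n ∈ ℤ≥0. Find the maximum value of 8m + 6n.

38

The continuous relaxation peaks at (3.14, 2.43) with value 39.71; rounding to a feasible lattice point costs some objective.
(m,n)=(1,5): 4·1+1·5=9≤15, 6·1+5·5=31≤31, objective 38.
(m,n)=(0,6): 4·0+1·6=6≤15, 6·0+5·6=30≤31, objective 36.
No feasible integer point exceeds 38.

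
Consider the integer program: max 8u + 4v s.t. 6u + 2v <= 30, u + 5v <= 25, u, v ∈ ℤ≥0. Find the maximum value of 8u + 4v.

44

The continuous relaxation peaks at (3.57, 4.29) with value 45.71; rounding to a feasible lattice point costs some objective.
(u,v)=(4,3): 6·4+2·3=30≤30, 1·4+5·3=19≤25, objective 44.
(u,v)=(3,4): 6·3+2·4=26≤30, 1·3+5·4=23≤25, objective 40.
(u,v)=(4,2): 6·4+2·2=28≤30, 1·4+5·2=14≤25, objective 40.
(u,v)=(3,3): 6·3+2·3=24≤30, 1·3+5·3=18≤25, objective 36.
No feasible integer point exceeds 44.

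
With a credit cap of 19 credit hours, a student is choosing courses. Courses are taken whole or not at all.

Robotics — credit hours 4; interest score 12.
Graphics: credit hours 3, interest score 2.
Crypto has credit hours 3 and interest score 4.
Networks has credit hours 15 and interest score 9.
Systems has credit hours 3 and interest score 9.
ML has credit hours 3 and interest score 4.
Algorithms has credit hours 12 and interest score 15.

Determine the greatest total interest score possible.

Allowing fractional choices, the relaxed optimum would be about 36.5, but courses are indivisible.
Robotics + Systems + Algorithms: credit hours 4 + 3 + 12 = 19 ≤ 19, interest score 12 + 9 + 15 = 36.
Robotics + Graphics + Crypto + Systems + ML: credit hours 4 + 3 + 3 + 3 + 3 = 16 ≤ 19, interest score 12 + 2 + 4 + 9 + 4 = 31.
Best is Robotics, Systems, and Algorithms with total interest score 36.

36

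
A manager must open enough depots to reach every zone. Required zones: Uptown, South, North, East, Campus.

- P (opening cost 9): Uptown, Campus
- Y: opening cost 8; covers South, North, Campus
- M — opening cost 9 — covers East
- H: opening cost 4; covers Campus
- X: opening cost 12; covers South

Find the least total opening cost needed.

26

This is a weighted set-cover instance.
Choose P, Y, and M: together they cover Uptown, South, North, East, Campus — every zone.
Total opening cost: 9 + 8 + 9 = 26.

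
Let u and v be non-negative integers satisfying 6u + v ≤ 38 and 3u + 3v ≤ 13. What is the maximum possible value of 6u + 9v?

Relaxing integrality, the LP optimum is 39.00 at (u,v) = (0, 4.33), which is not an integer point.
(u,v)=(0,4): 6·0+1·4=4≤38, 3·0+3·4=12≤13, objective 36.
(u,v)=(1,3): 6·1+1·3=9≤38, 3·1+3·3=12≤13, objective 33.
Maximum is 36 at (u,v)=(0,4).

36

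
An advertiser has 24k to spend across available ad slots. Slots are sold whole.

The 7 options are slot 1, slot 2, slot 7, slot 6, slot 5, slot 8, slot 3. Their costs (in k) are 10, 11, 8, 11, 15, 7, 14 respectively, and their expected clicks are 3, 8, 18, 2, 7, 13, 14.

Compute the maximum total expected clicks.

Allowing fractional choices, the relaxed optimum would be about 40.0, but ad slots are indivisible.
slot 7 + slot 3: cost 8 + 14 = 22 ≤ 24, expected clicks 18 + 14 = 32.
slot 7 + slot 8: cost 8 + 7 = 15 ≤ 24, expected clicks 18 + 13 = 31.
slot 8 + slot 3: cost 7 + 14 = 21 ≤ 24, expected clicks 13 + 14 = 27.
Best is slot 7 and slot 3 with total expected clicks 32.

32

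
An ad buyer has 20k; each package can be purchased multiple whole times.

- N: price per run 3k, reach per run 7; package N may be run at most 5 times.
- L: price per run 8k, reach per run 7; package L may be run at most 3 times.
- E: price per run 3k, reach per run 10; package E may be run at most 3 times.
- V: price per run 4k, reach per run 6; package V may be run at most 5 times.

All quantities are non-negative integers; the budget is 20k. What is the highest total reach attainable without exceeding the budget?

This is a bounded integer knapsack.
E has the best ratio (10/3); taking only E gives at most 3×10 = 30 (stopped by the supply cap of 3).
Mixing does better — 3×N and 3×E: price 18 ≤ 20, reach 3·7 + 3·10 = 51.

51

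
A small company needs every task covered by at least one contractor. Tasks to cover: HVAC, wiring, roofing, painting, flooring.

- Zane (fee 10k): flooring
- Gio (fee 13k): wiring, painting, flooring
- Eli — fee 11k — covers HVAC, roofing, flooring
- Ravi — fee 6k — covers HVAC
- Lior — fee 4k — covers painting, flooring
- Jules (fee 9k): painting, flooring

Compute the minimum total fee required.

The greedy cost-per-new-task heuristic would pick Lior, Eli, and Gio for 28, but a cheaper cover exists.
Choose Gio and Eli: together they cover HVAC, wiring, roofing, painting, flooring — every task.
Total fee: 13 + 11 = 24.
No cover costs less than 24.

24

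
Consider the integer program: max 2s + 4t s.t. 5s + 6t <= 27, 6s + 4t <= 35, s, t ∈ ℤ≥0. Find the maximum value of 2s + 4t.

16

(s,t)=(0,4): 5·0+6·4=24≤27, 6·0+4·4=16≤35, objective 16.
(s,t)=(1,3): 5·1+6·3=23≤27, 6·1+4·3=18≤35, objective 14.
(s,t)=(0,3): 5·0+6·3=18≤27, 6·0+4·3=12≤35, objective 12.
Maximum is 16 at (s,t)=(0,4).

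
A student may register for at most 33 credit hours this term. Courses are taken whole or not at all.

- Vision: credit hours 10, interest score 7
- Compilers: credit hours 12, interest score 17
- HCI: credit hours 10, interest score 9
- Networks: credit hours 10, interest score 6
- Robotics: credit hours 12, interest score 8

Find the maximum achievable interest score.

33

Allowing fractional choices, the relaxed optimum would be about 33.7, but courses are indivisible.
Vision + Compilers + HCI: credit hours 10 + 12 + 10 = 32 ≤ 33, interest score 7 + 17 + 9 = 33.
Vision + Compilers + Networks: credit hours 10 + 12 + 10 = 32 ≤ 33, interest score 7 + 17 + 6 = 30.
Compilers + HCI + Networks: credit hours 12 + 10 + 10 = 32 ≤ 33, interest score 17 + 9 + 6 = 32.
Best is Vision, Compilers, and HCI with total interest score 33.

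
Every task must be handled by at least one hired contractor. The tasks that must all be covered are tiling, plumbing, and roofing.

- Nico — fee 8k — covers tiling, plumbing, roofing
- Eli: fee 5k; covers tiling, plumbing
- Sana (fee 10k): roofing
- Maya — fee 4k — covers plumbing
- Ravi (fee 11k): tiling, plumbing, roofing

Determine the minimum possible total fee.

This is a weighted set-cover instance.
The greedy cost-per-new-task heuristic would pick Eli and Nico for 13, but a cheaper cover exists.
Nico alone covers tiling, plumbing, roofing — every task.
Total fee: 8.
No cover costs less than 8.

8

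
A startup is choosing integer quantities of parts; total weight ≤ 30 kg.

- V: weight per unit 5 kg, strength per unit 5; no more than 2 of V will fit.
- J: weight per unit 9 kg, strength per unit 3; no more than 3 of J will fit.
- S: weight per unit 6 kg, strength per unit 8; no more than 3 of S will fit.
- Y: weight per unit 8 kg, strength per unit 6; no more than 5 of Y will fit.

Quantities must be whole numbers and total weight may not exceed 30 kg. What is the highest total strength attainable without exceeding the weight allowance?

34

2×V and 3×S: weight 28 ≤ 30, strength 2·5 + 3·8 = 34.
2×V, 2×S, and 1×Y: weight 30 ≤ 30, strength 2·5 + 2·8 + 1·6 = 32.
Best is 34.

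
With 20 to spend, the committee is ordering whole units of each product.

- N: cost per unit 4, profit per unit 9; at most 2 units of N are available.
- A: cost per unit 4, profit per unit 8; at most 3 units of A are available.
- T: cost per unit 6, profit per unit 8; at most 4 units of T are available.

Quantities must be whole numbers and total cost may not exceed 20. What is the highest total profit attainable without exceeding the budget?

This is a bounded integer knapsack.
N has the best ratio (9/4); taking only N gives at most 2×9 = 18 (stopped by the supply cap of 2).
Mixing does better — 2×N and 3×A: cost 20 ≤ 20, profit 2·9 + 3·8 = 42.

42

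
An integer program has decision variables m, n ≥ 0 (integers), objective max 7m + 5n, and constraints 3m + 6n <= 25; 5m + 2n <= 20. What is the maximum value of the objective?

31

The continuous relaxation peaks at (2.92, 2.71) with value 33.96; rounding to a feasible lattice point costs some objective.
(m,n)=(3,2): 3·3+6·2=21≤25, 5·3+2·2=19≤20, objective 31.
(m,n)=(2,3): 3·2+6·3=24≤25, 5·2+2·3=16≤20, objective 29.
Maximum is 31 at (m,n)=(3,2).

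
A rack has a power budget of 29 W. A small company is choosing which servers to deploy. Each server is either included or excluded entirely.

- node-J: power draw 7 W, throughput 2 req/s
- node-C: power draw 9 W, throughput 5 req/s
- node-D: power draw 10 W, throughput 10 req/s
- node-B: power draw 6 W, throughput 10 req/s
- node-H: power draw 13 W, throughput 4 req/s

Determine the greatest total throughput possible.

25

This is a 0-1 knapsack instance.
Take node-C, node-D, and node-B: power draw 9 + 10 + 6 = 25 ≤ 29, throughput 5 + 10 + 10 = 25.
No other feasible combination does better.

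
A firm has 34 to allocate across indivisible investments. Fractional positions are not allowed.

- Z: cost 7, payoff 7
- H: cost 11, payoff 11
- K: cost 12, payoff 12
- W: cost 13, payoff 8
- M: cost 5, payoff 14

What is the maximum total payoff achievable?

37

Treat it as a binary knapsack problem.
Allowing fractional choices, the relaxed optimum would be about 43.0, but investments are indivisible.
H + K + M: cost 11 + 12 + 5 = 28 ≤ 34, payoff 11 + 12 + 14 = 37.
K + W + M: cost 12 + 13 + 5 = 30 ≤ 34, payoff 12 + 8 + 14 = 34.
Best is H, K, and M with total payoff 37.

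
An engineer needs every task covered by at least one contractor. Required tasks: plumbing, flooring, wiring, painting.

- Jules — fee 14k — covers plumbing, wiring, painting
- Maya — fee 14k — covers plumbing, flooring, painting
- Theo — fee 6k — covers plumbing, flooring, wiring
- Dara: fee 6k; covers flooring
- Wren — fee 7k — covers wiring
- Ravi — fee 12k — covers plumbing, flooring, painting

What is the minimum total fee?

Choose Theo and Ravi: together they cover plumbing, flooring, wiring, painting — every task.
Total fee: 6 + 12 = 18.

18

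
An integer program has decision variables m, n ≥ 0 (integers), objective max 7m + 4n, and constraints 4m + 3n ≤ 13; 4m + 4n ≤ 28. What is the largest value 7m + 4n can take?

21

The continuous relaxation peaks at (3.25, 0) with value 22.75; rounding to a feasible lattice point costs some objective.
(m,n)=(3,0) is feasible, giving 21.
(m,n)=(2,1) is feasible, giving 18.
Maximum is 21 at (m,n)=(3,0).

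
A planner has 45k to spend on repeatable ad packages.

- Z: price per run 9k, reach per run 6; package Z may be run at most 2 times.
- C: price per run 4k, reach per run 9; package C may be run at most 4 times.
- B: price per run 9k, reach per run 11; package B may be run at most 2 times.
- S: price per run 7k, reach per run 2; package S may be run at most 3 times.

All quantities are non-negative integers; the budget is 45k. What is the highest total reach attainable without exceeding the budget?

64

1×Z, 4×C, and 2×B: price 43 ≤ 45, reach 1·6 + 4·9 + 2·11 = 64.
4×C, 2×B, and 1×S: price 41 ≤ 45, reach 4·9 + 2·11 + 1·2 = 60.
Best is 64.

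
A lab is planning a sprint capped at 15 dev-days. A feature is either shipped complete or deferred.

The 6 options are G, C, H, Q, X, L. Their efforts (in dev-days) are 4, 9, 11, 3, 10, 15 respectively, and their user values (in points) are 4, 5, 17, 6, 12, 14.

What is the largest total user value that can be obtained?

23

H + Q: effort 11 + 3 = 14 ≤ 15, user value 17 + 6 = 23.
G + H: effort 4 + 11 = 15 ≤ 15, user value 4 + 17 = 21.
Q + X: effort 3 + 10 = 13 ≤ 15, user value 6 + 12 = 18.
Best is H and Q with total user value 23.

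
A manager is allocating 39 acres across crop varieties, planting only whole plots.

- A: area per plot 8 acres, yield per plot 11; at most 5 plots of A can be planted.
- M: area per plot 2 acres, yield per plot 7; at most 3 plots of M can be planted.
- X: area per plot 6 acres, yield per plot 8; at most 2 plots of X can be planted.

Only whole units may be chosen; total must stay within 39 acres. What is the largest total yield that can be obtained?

65

M has the best ratio (7/2); taking only M gives at most 3×7 = 21 (stopped by the supply cap of 3).
Mixing does better — 4×A and 3×M: area 38 ≤ 39, yield 4·11 + 3·7 = 65.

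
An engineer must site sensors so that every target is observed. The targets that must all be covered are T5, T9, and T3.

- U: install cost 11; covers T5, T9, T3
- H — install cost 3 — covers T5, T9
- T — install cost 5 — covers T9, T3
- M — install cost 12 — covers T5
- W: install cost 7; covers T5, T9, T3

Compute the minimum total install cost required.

This is a weighted set-cover instance.
W alone covers T5, T9, T3 — every target.
Total install cost: 7.

7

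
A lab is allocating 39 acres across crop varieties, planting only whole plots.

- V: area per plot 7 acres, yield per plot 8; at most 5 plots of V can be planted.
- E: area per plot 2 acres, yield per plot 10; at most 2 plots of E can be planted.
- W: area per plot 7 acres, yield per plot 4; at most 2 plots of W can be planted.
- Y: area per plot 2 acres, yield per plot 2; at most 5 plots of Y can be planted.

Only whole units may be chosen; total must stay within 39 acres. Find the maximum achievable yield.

60

E has the best ratio (10/2); taking only E gives at most 2×10 = 20 (stopped by the supply cap of 2).
Mixing does better — 5×V and 2×E: area 39 ≤ 39, yield 5·8 + 2·10 = 60.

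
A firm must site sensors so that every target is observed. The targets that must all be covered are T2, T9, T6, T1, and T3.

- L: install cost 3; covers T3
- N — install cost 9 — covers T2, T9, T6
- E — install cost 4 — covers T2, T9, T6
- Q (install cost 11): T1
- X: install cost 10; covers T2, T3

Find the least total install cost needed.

Choose L, E, and Q: together they cover T2, T9, T6, T1, T3 — every target.
Total install cost: 3 + 4 + 11 = 18.
No cover costs less than 18.

18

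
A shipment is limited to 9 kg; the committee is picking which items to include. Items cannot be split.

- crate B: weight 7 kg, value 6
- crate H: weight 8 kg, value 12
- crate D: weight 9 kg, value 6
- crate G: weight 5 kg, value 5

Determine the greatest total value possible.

12

Allowing fractional choices, the relaxed optimum would be about 13.0, but items are indivisible.
crate B: weight 7 ≤ 9, value 6.
crate H: weight 8 ≤ 9, value 12.
Best is crate H with total value 12.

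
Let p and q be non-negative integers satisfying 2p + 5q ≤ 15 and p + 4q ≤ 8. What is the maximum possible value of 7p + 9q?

The continuous relaxation peaks at (7.5, 0) with value 52.50; rounding to a feasible lattice point costs some objective.
(p,q)=(7,0): 2·7+5·0=14≤15, 1·7+4·0=7≤8, objective 49.
(p,q)=(6,0): 2·6+5·0=12≤15, 1·6+4·0=6≤8, objective 42.
Maximum is 49 at (p,q)=(7,0).

49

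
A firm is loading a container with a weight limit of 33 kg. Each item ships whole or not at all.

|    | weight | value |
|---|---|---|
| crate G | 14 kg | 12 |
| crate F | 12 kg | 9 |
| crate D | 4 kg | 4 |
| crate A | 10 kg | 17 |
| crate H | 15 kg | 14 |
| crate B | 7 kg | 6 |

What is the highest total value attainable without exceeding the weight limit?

37

Allowing fractional choices, the relaxed optimum would be about 38.4, but items are indivisible.
crate D + crate A + crate H: weight 4 + 10 + 15 = 29 ≤ 33, value 4 + 17 + 14 = 35.
crate F + crate D + crate A + crate B: weight 12 + 4 + 10 + 7 = 33 ≤ 33, value 9 + 4 + 17 + 6 = 36.
crate A + crate H + crate B: weight 10 + 15 + 7 = 32 ≤ 33, value 17 + 14 + 6 = 37.
Best is crate A, crate H, and crate B with total value 37.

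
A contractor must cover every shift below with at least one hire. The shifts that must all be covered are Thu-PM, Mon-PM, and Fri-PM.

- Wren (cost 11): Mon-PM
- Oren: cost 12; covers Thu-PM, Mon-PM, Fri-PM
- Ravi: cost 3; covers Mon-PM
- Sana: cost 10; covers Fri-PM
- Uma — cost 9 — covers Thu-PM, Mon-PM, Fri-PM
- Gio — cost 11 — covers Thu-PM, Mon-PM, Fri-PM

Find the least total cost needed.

9

The greedy cost-per-new-shift heuristic would pick Ravi and Uma for 12, but a cheaper cover exists.
Uma alone covers Thu-PM, Mon-PM, Fri-PM — every shift.
Total cost: 9.
No cover costs less than 9.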